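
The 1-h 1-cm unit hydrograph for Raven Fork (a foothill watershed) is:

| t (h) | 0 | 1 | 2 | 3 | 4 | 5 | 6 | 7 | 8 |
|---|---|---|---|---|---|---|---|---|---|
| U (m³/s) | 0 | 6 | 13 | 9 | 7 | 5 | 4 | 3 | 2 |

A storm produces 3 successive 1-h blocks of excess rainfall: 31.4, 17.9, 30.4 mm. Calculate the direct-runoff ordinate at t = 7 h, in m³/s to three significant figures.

By discrete convolution, Q_j = Σ (P_i / 10 mm) · U_{j−i}.
At t = 7 h (j=7): Q = (31.4/10)·3 + (17.9/10)·4 + (30.4/10)·5 = 31.8 m³/s.

Q ≈ 31.8 m³/s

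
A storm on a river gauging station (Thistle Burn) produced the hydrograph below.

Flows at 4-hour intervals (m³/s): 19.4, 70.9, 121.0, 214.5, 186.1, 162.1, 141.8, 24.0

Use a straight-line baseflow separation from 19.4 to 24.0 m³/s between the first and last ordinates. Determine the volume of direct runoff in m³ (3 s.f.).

Direct-runoff ordinates (Q − Q_b): 0.00, 50.84, 100.29, 193.13, 164.07, 139.41, 118.46, 0.00 m³/s.
ΣQ_DR = 766.2 m³/s.
With Δt = 4 h = 14400 s, V = ΣQ_DR · Δt = 766.2 × 14400 = 1.10 × 10^7 m³.

V ≈ 1.10 × 10^7 m³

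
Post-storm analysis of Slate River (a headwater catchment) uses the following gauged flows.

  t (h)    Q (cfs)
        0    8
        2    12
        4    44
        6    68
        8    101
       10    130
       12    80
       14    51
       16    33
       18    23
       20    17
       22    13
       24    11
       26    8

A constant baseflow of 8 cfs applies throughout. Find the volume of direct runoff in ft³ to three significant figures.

V ≈ 3.51 × 10^6 ft³

Direct-runoff ordinates (Q − Q_b): 0.0, 4.0, 36.0, 60.0, 93.0, 122.0, 72.0, 43.0, 25.0, 15.0, 9.0, 5.0, 3.0, 0.0 cfs.
ΣQ_DR = 487.0 cfs.
With Δt = 2 h = 7200 s, V = ΣQ_DR · Δt = 487.0 × 7200 = 3.51 × 10^6 ft³.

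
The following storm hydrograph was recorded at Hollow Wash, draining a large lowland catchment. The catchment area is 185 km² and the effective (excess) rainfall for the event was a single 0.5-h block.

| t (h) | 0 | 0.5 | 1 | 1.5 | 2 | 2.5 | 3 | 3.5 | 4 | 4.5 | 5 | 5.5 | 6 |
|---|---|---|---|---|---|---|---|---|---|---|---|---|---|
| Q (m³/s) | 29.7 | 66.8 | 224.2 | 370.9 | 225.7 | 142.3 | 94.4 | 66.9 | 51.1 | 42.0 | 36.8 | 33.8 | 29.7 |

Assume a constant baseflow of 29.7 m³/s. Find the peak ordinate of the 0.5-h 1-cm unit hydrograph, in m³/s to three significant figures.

Direct runoff: 0.0, 37.1, 194.5, 341.2, 196.0, 112.6, 64.7, 37.2, 21.4, 12.3, 7.1, 4.1, 0.0 m³/s; ΣQ_DR = 1028 m³/s, peak = 341.2 m³/s.
Runoff depth d = ΣQ_DR·Δt / A = 1028 × 1800 / (185 km²) = 10.00 mm.
The 1-cm UH is the DRH scaled by (10 mm)/d, so U_p = 341.2 × 10/10.00 = 341 m³/s.

U_p ≈ 341 m³/s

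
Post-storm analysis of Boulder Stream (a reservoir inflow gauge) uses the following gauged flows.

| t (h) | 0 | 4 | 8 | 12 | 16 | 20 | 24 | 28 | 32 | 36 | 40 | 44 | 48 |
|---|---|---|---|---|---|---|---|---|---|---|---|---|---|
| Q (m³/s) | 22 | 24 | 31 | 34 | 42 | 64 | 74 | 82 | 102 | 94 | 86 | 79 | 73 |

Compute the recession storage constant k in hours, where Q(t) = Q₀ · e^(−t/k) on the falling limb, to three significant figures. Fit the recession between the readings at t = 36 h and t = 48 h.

On the falling limb, Q drops from 94 to 73 m³/s between t = 36 h and t = 48 h (Δt = 12 h).
k = −Δt / ln(Q₂/Q₁) = −12 / ln(73/94) = 47.5 h.

k ≈ 47.5 h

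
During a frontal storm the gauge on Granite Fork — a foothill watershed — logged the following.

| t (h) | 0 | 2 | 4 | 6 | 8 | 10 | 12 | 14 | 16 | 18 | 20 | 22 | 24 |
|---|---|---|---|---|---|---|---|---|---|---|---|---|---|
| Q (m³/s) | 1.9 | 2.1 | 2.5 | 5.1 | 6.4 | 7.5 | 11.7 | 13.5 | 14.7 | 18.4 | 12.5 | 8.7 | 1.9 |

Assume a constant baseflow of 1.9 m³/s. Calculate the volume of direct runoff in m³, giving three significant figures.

Direct-runoff ordinates (Q − Q_b): 0.0, 0.2, 0.6, 3.2, 4.5, 5.6, 9.8, 11.6, 12.8, 16.5, 10.6, 6.8, 0.0 m³/s.
ΣQ_DR = 82.20 m³/s.
With Δt = 2 h = 7200 s, V = ΣQ_DR · Δt = 82.20 × 7200 = 5.92 × 10^5 m³.

V ≈ 5.92 × 10^5 m³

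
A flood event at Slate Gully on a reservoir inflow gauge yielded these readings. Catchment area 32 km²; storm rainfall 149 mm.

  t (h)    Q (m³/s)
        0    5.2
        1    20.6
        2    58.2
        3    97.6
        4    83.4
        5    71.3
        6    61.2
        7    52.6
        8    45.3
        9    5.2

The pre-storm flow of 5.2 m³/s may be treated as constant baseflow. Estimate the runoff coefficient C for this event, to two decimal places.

ΣQ_DR = 448.6 m³/s; V = ΣQ_DR·Δt = 1.615 × 10^6 m³.
Runoff depth d = V / A = 50.47 mm.
C = d / P = 50.47 / 149 = 0.34.

C ≈ 0.34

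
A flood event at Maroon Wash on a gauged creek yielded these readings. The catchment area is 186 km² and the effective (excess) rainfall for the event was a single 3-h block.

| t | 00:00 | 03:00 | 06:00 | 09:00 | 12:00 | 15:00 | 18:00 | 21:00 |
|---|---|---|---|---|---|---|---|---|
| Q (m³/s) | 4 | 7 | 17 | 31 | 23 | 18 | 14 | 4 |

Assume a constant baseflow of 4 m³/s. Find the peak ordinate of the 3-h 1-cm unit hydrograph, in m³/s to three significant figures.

U_p ≈ 54.1 m³/s

Direct runoff: 0.0, 3.0, 13.0, 27.0, 19.0, 14.0, 10.0, 0.0 m³/s; ΣQ_DR = 86.00 m³/s, peak = 27.0 m³/s.
Runoff depth d = ΣQ_DR·Δt / A = 86.00 × 10800 / (186 km²) = 4.994 mm.
The 1-cm UH is the DRH scaled by (10 mm)/d, so U_p = 27.0 × 10/4.994 = 54.1 m³/s.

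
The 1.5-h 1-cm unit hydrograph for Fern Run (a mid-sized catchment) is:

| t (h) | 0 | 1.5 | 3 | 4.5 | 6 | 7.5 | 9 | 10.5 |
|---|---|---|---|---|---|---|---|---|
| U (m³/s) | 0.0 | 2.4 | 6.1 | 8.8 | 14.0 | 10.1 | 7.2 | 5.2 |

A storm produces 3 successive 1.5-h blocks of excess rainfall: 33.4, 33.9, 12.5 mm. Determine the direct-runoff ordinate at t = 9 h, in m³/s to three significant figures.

Q ≈ 75.8 m³/s

By discrete convolution, Q_j = Σ (P_i / 10 mm) · U_{j−i}.
At t = 9 h (j=6): Q = (33.4/10)·7.2 + (33.9/10)·10.1 + (12.5/10)·14.0 = 75.8 m³/s.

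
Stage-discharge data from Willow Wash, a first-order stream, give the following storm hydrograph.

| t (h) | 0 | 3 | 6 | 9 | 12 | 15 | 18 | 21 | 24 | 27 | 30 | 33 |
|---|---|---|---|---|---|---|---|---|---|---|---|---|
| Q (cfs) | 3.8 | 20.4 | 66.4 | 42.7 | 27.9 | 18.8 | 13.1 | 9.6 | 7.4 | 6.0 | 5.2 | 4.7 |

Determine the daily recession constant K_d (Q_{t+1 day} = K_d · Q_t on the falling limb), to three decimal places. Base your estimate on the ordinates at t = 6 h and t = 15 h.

Between t = 6 h and t = 15 h the flow falls from 66.4 to 18.8 cfs over 3×3 h = 9 h.
Per-interval ratio K = (18.8/66.4)^(1/3) = 0.6566; K_d = K^(24/3) = 0.035.

K_d ≈ 0.035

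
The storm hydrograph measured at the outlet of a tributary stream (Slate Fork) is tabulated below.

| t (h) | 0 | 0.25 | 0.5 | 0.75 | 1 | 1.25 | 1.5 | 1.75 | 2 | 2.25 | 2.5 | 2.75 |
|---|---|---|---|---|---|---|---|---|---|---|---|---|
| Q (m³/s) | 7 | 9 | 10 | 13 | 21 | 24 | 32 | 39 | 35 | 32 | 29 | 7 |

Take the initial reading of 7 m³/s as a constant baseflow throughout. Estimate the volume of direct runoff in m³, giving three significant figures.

Direct-runoff ordinates (Q − Q_b): 0.0, 2.0, 3.0, 6.0, 14.0, 17.0, 25.0, 32.0, 28.0, 25.0, 22.0, 0.0 m³/s.
ΣQ_DR = 174.0 m³/s.
With Δt = 0.25 h = 900 s, V = ΣQ_DR · Δt = 174.0 × 900 = 1.57 × 10^5 m³.

V ≈ 1.57 × 10^5 m³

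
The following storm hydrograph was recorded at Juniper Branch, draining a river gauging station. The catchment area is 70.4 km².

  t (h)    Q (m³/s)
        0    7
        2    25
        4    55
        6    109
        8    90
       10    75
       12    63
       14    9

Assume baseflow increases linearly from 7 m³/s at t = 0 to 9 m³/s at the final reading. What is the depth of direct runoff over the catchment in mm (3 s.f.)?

Direct runoff: 0.00, 17.71, 47.43, 101.14, 81.86, 66.57, 54.29, 0.00 m³/s; ΣQ_DR = 369.0 m³/s.
V = ΣQ_DR · Δt = 369.0 × 7200 s = 2.657 × 10^6 m³.
Over A = 70.4 km², depth = V / A = 37.7 mm.

d ≈ 37.7 mm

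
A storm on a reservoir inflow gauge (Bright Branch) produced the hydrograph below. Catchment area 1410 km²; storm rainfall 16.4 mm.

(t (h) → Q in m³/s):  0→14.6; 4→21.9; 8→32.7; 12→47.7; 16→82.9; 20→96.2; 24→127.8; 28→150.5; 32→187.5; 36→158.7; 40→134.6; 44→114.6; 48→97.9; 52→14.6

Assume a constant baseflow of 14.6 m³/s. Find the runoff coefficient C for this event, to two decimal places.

ΣQ_DR = 1078 m³/s; V = ΣQ_DR·Δt = 1.552 × 10^7 m³.
Runoff depth d = V / A = 11.01 mm.
C = d / P = 11.01 / 16.4 = 0.67.

C ≈ 0.67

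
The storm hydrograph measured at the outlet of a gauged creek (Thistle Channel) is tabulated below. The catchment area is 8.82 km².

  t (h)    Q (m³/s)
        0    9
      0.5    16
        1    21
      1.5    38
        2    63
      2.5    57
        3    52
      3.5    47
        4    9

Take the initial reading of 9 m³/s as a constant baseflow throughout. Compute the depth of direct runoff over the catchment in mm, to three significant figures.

d ≈ 47.1 mm

Direct runoff: 0.0, 7.0, 12.0, 29.0, 54.0, 48.0, 43.0, 38.0, 0.0 m³/s; ΣQ_DR = 231.0 m³/s.
V = ΣQ_DR · Δt = 231.0 × 1800 s = 4.158 × 10^5 m³.
Over A = 8.82 km², depth = V / A = 47.1 mm.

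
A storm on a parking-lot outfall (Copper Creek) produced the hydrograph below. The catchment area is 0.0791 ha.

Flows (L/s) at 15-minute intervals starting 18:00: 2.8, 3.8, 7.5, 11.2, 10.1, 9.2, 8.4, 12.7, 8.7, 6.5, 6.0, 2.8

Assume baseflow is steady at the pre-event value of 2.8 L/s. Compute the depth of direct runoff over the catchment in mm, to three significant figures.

d ≈ 63.8 mm

Direct runoff: 0.0, 1.0, 4.7, 8.4, 7.3, 6.4, 5.6, 9.9, 5.9, 3.7, 3.2, 0.0 L/s; ΣQ_DR = 56.10 L/s.
V = ΣQ_DR · Δt = 56.10 × 900 s = 50490 L.
Over A = 0.0791 ha, depth = V / A = 63.8 mm.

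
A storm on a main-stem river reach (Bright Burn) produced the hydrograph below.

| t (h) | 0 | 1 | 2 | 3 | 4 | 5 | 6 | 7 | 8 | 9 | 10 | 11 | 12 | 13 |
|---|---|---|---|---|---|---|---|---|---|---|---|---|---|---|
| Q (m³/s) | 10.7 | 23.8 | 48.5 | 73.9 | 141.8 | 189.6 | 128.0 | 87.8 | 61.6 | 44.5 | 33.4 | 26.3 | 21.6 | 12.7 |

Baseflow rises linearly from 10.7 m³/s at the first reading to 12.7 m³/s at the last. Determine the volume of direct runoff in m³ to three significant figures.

V ≈ 2.67 × 10^6 m³

Direct-runoff ordinates (Q − Q_b): 0.00, 12.95, 37.49, 62.74, 130.48, 178.13, 116.38, 76.02, 49.67, 32.42, 21.16, 13.91, 9.05, 0.00 m³/s.
ΣQ_DR = 740.4 m³/s.
With Δt = 1 h = 3600 s, V = ΣQ_DR · Δt = 740.4 × 3600 = 2.67 × 10^6 m³.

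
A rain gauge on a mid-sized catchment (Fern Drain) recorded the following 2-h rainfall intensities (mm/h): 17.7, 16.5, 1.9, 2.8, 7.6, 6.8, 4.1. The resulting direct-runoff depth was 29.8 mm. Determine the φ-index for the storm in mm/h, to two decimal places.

φ ≈ 9.65 mm/h

Only the 2 blocks with intensity above φ contribute runoff: 17.7, 16.5 mm/h.
Σ(I−φ)·Δt = d  ⇒  (17.7+16.5 − 2φ)·2 = 29.8
φ = (34.20 − 29.8/2) / 2 = 9.65 mm/h.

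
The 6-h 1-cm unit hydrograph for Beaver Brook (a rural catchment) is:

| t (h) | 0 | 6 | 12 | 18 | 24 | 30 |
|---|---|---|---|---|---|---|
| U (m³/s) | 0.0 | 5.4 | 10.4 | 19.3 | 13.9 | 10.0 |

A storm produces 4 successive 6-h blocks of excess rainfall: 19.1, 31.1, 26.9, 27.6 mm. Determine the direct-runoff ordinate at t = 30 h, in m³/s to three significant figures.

Q ≈ 143 m³/s

By discrete convolution, Q_j = Σ (P_i / 10 mm) · U_{j−i}.
At t = 30 h (j=5): Q = (19.1/10)·10.0 + (31.1/10)·13.9 + (26.9/10)·19.3 + (27.6/10)·10.4 = 143 m³/s.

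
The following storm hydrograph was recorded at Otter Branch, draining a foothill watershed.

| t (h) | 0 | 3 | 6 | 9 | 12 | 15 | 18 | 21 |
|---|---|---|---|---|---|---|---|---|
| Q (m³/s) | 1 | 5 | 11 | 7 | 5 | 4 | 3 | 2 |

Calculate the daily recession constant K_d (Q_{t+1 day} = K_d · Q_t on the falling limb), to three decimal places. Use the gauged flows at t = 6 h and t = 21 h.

K_d ≈ 0.065

Between t = 6 h and t = 21 h the flow falls from 11 to 2 m³/s over 5×3 h = 15 h.
Per-interval ratio K = (2/11)^(1/5) = 0.7111; K_d = K^(24/3) = 0.065.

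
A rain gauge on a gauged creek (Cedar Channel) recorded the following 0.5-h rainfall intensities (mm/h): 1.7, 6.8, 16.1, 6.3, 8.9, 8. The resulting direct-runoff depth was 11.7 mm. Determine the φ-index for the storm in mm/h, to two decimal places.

Only the 5 blocks with intensity above φ contribute runoff: 6.8, 16.1, 6.3, 8.9, 8 mm/h.
Σ(I−φ)·Δt = d  ⇒  (6.8+16.1+6.3+8.9+8 − 5φ)·0.5 = 11.7
φ = (46.10 − 11.7/0.5) / 5 = 4.54 mm/h.

φ ≈ 4.54 mm/h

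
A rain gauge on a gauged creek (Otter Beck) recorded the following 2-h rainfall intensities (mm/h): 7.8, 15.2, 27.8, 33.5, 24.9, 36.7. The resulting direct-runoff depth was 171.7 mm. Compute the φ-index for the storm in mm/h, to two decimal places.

Only the 5 blocks with intensity above φ contribute runoff: 15.2, 27.8, 33.5, 24.9, 36.7 mm/h.
Σ(I−φ)·Δt = d  ⇒  (15.2+27.8+33.5+24.9+36.7 − 5φ)·2 = 171.7
φ = (138.1 − 171.7/2) / 5 = 10.45 mm/h.

φ ≈ 10.45 mm/h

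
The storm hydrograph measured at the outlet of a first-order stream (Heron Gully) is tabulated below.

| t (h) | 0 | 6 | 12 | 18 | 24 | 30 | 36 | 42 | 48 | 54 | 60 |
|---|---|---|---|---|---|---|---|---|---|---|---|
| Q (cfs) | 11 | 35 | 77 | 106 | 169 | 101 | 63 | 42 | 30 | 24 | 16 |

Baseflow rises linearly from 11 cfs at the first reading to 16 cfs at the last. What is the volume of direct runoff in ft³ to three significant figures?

Direct-runoff ordinates (Q − Q_b): 0.00, 23.50, 65.00, 93.50, 156.00, 87.50, 49.00, 27.50, 15.00, 8.50, 0.00 cfs.
ΣQ_DR = 525.5 cfs.
With Δt = 6 h = 21600 s, V = ΣQ_DR · Δt = 525.5 × 21600 = 1.14 × 10^7 ft³.

V ≈ 1.14 × 10^7 ft³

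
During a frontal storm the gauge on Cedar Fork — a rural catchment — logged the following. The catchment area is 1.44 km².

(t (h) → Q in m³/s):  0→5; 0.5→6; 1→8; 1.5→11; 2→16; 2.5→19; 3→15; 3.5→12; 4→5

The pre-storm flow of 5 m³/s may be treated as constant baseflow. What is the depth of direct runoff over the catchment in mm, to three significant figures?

Direct runoff: 0.0, 1.0, 3.0, 6.0, 11.0, 14.0, 10.0, 7.0, 0.0 m³/s; ΣQ_DR = 52.00 m³/s.
V = ΣQ_DR · Δt = 52.00 × 1800 s = 93600 m³.
Over A = 1.44 km², depth = V / A = 65.0 mm.

d ≈ 65.0 mm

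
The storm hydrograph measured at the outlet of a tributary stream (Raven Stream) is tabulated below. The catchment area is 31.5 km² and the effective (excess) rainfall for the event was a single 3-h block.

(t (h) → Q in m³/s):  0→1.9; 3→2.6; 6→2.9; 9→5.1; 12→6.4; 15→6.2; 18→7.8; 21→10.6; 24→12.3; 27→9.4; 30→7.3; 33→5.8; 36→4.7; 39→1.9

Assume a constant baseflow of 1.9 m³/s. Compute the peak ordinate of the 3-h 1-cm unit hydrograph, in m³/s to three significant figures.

U_p ≈ 5.20 m³/s

Direct runoff: 0.0, 0.7, 1.0, 3.2, 4.5, 4.3, 5.9, 8.7, 10.4, 7.5, 5.4, 3.9, 2.8, 0.0 m³/s; ΣQ_DR = 58.30 m³/s, peak = 10.4 m³/s.
Runoff depth d = ΣQ_DR·Δt / A = 58.30 × 10800 / (31.5 km²) = 19.99 mm.
The 1-cm UH is the DRH scaled by (10 mm)/d, so U_p = 10.4 × 10/19.99 = 5.20 m³/s.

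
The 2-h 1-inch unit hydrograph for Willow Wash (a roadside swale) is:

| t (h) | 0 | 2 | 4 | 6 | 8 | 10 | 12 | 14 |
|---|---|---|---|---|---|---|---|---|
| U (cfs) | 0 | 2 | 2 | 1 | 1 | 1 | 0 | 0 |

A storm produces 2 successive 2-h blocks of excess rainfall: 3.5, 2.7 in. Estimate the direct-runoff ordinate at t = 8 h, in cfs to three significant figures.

By discrete convolution, Q_j = Σ (P_i / 1 in) · U_{j−i}.
At t = 8 h (j=4): Q = (3.5/1)·1 + (2.7/1)·1 = 6.20 cfs.

Q ≈ 6.20 cfs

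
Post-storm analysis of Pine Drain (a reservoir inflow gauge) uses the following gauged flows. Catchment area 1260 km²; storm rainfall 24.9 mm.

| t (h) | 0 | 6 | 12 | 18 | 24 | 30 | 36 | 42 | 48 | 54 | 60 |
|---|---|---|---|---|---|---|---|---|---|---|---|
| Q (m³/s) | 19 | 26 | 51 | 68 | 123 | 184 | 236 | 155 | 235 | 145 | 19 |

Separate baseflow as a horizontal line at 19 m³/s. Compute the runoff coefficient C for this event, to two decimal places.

C ≈ 0.72

ΣQ_DR = 1052 m³/s; V = ΣQ_DR·Δt = 2.272 × 10^7 m³.
Runoff depth d = V / A = 18.03 mm.
C = d / P = 18.03 / 24.9 = 0.72.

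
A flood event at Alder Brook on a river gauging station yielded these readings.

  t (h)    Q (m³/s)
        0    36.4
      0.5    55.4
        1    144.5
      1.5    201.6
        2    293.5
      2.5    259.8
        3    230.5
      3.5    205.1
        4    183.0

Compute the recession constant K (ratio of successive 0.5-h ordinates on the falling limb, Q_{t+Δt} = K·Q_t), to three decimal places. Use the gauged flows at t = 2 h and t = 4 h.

Using the recession-limb readings at t = 2 h and t = 4 h: Q falls from 293.5 to 183.0 m³/s over 4 intervals.
K = (Q₂/Q₁)^(1/4) = (183.0/293.5)^(1/4) = 0.889.

K ≈ 0.889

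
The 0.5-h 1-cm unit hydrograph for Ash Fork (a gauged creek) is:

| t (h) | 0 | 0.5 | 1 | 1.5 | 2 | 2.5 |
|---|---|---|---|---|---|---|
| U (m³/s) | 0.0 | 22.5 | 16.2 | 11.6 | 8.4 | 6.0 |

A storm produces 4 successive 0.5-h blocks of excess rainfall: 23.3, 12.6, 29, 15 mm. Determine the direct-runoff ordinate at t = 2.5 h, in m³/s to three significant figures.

By discrete convolution, Q_j = Σ (P_i / 10 mm) · U_{j−i}.
At t = 2.5 h (j=5): Q = (23.3/10)·6.0 + (12.6/10)·8.4 + (29/10)·11.6 + (15/10)·16.2 = 82.5 m³/s.

Q ≈ 82.5 m³/s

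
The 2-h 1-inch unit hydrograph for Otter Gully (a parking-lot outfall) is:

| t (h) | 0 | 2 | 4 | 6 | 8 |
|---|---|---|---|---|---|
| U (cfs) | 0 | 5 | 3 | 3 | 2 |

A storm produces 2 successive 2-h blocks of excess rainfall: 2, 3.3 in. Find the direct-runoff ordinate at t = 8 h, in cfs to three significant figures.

Q ≈ 13.9 cfs

By discrete convolution, Q_j = Σ (P_i / 1 in) · U_{j−i}.
At t = 8 h (j=4): Q = (2/1)·2 + (3.3/1)·3 = 13.9 cfs.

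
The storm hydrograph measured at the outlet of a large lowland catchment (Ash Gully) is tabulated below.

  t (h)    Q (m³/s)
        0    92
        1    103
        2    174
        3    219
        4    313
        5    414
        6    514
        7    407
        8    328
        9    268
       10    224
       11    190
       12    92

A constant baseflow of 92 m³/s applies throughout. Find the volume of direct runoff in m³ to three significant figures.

V ≈ 7.71 × 10^6 m³

Direct-runoff ordinates (Q − Q_b): 0.0, 11.0, 82.0, 127.0, 221.0, 322.0, 422.0, 315.0, 236.0, 176.0, 132.0, 98.0, 0.0 m³/s.
ΣQ_DR = 2142 m³/s.
With Δt = 1 h = 3600 s, V = ΣQ_DR · Δt = 2142 × 3600 = 7.71 × 10^6 m³.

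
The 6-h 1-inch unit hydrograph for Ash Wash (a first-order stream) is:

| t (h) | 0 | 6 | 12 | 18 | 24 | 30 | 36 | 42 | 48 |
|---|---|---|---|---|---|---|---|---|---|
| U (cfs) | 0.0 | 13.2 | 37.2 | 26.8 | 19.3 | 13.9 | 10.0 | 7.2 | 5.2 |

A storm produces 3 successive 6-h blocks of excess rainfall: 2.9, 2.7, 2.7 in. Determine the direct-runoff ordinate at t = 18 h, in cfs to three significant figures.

By discrete convolution, Q_j = Σ (P_i / 1 in) · U_{j−i}.
At t = 18 h (j=3): Q = (2.9/1)·26.8 + (2.7/1)·37.2 + (2.7/1)·13.2 = 214 cfs.

Q ≈ 214 cfs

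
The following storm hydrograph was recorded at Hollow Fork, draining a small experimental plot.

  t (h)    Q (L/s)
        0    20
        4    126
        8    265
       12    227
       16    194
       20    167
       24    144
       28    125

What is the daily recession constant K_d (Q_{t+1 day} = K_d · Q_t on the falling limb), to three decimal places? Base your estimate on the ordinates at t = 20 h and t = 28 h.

K_d ≈ 0.419

Between t = 20 h and t = 28 h the flow falls from 167 to 125 L/s over 2×4 h = 8 h.
Per-interval ratio K = (125/167)^(1/2) = 0.8652; K_d = K^(24/4) = 0.419.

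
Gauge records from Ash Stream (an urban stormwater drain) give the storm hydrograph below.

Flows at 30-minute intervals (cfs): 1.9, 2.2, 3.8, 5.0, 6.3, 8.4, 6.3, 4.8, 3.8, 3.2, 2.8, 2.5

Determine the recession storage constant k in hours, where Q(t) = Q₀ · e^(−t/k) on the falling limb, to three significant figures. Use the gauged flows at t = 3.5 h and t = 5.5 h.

On the falling limb, Q drops from 4.8 to 2.5 cfs between t = 3.5 h and t = 5.5 h (Δt = 2 h).
k = −Δt / ln(Q₂/Q₁) = −2 / ln(2.5/4.8) = 3.07 h.

k ≈ 3.07 h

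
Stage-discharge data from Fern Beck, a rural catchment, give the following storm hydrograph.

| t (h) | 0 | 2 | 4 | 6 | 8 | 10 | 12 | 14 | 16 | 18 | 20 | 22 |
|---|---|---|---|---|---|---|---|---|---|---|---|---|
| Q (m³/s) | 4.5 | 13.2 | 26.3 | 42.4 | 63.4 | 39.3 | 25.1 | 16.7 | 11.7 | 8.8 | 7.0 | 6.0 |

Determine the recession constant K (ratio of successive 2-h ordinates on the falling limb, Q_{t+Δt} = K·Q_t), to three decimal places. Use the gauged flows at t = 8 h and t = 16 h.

Using the recession-limb readings at t = 8 h and t = 16 h: Q falls from 63.4 to 11.7 m³/s over 4 intervals.
K = (Q₂/Q₁)^(1/4) = (11.7/63.4)^(1/4) = 0.655.

K ≈ 0.655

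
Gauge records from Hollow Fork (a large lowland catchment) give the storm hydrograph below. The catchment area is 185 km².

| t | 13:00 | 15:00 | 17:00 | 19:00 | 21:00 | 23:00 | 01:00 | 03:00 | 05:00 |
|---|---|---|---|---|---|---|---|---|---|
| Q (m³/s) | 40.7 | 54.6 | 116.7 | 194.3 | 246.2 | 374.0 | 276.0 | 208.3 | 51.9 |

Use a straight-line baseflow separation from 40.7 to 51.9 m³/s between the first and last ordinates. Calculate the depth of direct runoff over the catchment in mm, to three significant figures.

d ≈ 44.6 mm

Direct runoff: 0.00, 12.50, 73.20, 149.40, 199.90, 326.30, 226.90, 157.80, 0.00 m³/s; ΣQ_DR = 1146 m³/s.
V = ΣQ_DR · Δt = 1146 × 7200 s = 8.251 × 10^6 m³.
Over A = 185 km², depth = V / A = 44.6 mm.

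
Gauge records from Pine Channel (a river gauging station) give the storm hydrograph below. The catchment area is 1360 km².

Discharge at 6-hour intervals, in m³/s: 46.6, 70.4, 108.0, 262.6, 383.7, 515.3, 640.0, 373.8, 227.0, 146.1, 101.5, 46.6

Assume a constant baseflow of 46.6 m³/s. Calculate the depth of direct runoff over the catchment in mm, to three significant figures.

Direct runoff: 0.0, 23.8, 61.4, 216.0, 337.1, 468.7, 593.4, 327.2, 180.4, 99.5, 54.9, 0.0 m³/s; ΣQ_DR = 2362 m³/s.
V = ΣQ_DR · Δt = 2362 × 21600 s = 5.103 × 10^7 m³.
Over A = 1360 km², depth = V / A = 37.5 mm.

d ≈ 37.5 mm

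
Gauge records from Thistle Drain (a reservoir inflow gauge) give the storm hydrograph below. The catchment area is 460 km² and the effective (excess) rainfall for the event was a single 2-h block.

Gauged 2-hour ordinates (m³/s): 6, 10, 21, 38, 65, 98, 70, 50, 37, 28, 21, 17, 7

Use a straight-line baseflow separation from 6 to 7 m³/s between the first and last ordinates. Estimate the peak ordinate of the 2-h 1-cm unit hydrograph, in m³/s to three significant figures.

Direct runoff: 0.00, 3.92, 14.83, 31.75, 58.67, 91.58, 63.50, 43.42, 30.33, 21.25, 14.17, 10.08, 0.00 m³/s; ΣQ_DR = 383.5 m³/s, peak = 91.58 m³/s.
Runoff depth d = ΣQ_DR·Δt / A = 383.5 × 7200 / (460 km²) = 6.003 mm.
The 1-cm UH is the DRH scaled by (10 mm)/d, so U_p = 91.58 × 10/6.003 = 153 m³/s.

U_p ≈ 153 m³/s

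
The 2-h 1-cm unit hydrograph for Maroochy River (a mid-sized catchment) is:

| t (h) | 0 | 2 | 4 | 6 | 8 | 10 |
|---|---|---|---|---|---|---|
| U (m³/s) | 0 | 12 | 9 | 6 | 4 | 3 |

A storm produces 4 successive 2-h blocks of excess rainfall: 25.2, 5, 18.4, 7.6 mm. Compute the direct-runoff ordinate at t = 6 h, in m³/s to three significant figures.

Q ≈ 41.7 m³/s

By discrete convolution, Q_j = Σ (P_i / 10 mm) · U_{j−i}.
At t = 6 h (j=3): Q = (25.2/10)·6 + (5/10)·9 + (18.4/10)·12 + (7.6/10)·0 = 41.7 m³/s.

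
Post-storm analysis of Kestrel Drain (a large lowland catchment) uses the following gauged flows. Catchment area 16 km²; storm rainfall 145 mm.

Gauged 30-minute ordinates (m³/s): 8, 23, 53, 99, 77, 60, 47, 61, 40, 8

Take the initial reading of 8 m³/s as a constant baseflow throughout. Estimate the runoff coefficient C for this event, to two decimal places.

ΣQ_DR = 396.0 m³/s; V = ΣQ_DR·Δt = 7.128 × 10^5 m³.
Runoff depth d = V / A = 44.55 mm.
C = d / P = 44.55 / 145 = 0.31.

C ≈ 0.31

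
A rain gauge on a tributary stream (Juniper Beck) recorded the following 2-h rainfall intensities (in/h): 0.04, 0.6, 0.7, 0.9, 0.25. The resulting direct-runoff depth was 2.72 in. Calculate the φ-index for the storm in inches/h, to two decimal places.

Only the 3 blocks with intensity above φ contribute runoff: 0.6, 0.7, 0.9 in/h.
Σ(I−φ)·Δt = d  ⇒  (0.6+0.7+0.9 − 3φ)·2 = 2.72
φ = (2.200 − 2.72/2) / 3 = 0.28 in/h.

φ ≈ 0.28 in/h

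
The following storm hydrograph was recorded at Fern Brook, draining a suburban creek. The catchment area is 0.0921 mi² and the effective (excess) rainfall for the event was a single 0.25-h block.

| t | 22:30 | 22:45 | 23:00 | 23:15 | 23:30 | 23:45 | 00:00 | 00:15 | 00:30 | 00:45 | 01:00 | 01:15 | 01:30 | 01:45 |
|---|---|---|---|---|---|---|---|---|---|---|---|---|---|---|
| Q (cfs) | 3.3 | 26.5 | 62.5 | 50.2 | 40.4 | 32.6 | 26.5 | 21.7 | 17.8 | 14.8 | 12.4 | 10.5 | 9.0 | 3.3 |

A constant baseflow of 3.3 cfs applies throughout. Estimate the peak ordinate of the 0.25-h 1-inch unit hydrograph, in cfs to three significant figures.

U_p ≈ 49.3 cfs

Direct runoff: 0.0, 23.2, 59.2, 46.9, 37.1, 29.3, 23.2, 18.4, 14.5, 11.5, 9.1, 7.2, 5.7, 0.0 cfs; ΣQ_DR = 285.3 cfs, peak = 59.2 cfs.
Runoff depth d = ΣQ_DR·Δt / A = 285.3 × 900 / (0.0921 mi²) = 1.200 in.
The 1-inch UH is the DRH scaled by (1 in)/d, so U_p = 59.2 × 1/1.200 = 49.3 cfs.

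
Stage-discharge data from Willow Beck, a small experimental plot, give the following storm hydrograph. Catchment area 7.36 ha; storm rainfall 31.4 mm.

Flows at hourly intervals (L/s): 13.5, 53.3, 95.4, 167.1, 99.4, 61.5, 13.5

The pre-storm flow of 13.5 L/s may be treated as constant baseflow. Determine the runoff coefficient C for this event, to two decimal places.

C ≈ 0.64

ΣQ_DR = 409.2 L/s; V = ΣQ_DR·Δt = 1.473 × 10^6 L.
Runoff depth d = V / A = 20.02 mm.
C = d / P = 20.02 / 31.4 = 0.64.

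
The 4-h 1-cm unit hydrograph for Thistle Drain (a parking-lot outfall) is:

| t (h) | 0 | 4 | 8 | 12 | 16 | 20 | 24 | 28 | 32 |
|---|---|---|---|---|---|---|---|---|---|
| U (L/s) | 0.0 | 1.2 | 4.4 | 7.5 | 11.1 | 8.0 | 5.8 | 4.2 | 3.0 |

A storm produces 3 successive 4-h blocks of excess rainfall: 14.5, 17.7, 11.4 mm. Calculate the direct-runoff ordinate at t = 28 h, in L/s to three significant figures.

Q ≈ 25.5 L/s

By discrete convolution, Q_j = Σ (P_i / 10 mm) · U_{j−i}.
At t = 28 h (j=7): Q = (14.5/10)·4.2 + (17.7/10)·5.8 + (11.4/10)·8.0 = 25.5 L/s.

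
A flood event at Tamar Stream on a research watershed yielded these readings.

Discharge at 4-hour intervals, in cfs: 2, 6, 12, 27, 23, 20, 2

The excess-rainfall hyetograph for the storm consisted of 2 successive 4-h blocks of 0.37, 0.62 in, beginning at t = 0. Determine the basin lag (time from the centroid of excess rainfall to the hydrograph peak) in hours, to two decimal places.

Centroid of excess rainfall: t_c = Σ P_i·t̄_i / ΣP_i = 4.5051 h (block centres at 2, 6 h).
Hydrograph peak occurs at t = 12 h, so basin lag t_L = 12 − 4.5051 = 7.49 h.

t_L ≈ 7.49 h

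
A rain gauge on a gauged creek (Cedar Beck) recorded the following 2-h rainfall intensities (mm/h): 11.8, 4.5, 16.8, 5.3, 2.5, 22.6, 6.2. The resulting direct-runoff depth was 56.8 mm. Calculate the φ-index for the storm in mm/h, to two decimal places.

φ ≈ 7.60 mm/h

Only the 3 blocks with intensity above φ contribute runoff: 11.8, 16.8, 22.6 mm/h.
Σ(I−φ)·Δt = d  ⇒  (11.8+16.8+22.6 − 3φ)·2 = 56.8
φ = (51.20 − 56.8/2) / 3 = 7.60 mm/h.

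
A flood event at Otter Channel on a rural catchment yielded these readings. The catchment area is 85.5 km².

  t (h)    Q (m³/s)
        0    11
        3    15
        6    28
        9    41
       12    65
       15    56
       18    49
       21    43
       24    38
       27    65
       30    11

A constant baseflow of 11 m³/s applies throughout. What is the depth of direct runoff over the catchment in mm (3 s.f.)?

d ≈ 38.0 mm

Direct runoff: 0.0, 4.0, 17.0, 30.0, 54.0, 45.0, 38.0, 32.0, 27.0, 54.0, 0.0 m³/s; ΣQ_DR = 301.0 m³/s.
V = ΣQ_DR · Δt = 301.0 × 10800 s = 3.251 × 10^6 m³.
Over A = 85.5 km², depth = V / A = 38.0 mm.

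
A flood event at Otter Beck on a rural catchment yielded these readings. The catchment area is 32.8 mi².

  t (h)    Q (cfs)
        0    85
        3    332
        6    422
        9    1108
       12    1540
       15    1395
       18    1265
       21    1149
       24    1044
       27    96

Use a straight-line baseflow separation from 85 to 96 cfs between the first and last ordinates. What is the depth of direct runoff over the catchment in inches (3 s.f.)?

d ≈ 1.07 in

Direct runoff: 0.00, 245.78, 334.56, 1019.33, 1450.11, 1303.89, 1172.67, 1055.44, 949.22, 0.00 cfs; ΣQ_DR = 7531 cfs.
V = ΣQ_DR · Δt = 7531 × 10800 s = 8.133 × 10^7 ft³.
Over A = 32.8 mi², depth = V / A = 1.07 in.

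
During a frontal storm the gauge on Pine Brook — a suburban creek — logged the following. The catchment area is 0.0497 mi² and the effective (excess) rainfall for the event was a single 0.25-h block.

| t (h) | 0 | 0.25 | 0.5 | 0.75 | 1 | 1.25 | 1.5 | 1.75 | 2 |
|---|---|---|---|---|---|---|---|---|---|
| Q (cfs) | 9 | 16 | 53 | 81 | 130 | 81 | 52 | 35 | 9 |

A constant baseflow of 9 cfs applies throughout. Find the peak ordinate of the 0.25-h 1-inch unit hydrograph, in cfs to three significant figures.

U_p ≈ 40.3 cfs

Direct runoff: 0.0, 7.0, 44.0, 72.0, 121.0, 72.0, 43.0, 26.0, 0.0 cfs; ΣQ_DR = 385.0 cfs, peak = 121.0 cfs.
Runoff depth d = ΣQ_DR·Δt / A = 385.0 × 900 / (0.0497 mi²) = 3.001 in.
The 1-inch UH is the DRH scaled by (1 in)/d, so U_p = 121.0 × 1/3.001 = 40.3 cfs.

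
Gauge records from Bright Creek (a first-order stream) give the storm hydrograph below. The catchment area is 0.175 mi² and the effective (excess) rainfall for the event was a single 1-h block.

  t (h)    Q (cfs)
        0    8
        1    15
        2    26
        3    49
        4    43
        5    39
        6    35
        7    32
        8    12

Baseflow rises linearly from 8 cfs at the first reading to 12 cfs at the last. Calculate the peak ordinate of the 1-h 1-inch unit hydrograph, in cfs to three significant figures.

U_p ≈ 26.4 cfs

Direct runoff: 0.00, 6.50, 17.00, 39.50, 33.00, 28.50, 24.00, 20.50, 0.00 cfs; ΣQ_DR = 169.0 cfs, peak = 39.50 cfs.
Runoff depth d = ΣQ_DR·Δt / A = 169.0 × 3600 / (0.175 mi²) = 1.496 in.
The 1-inch UH is the DRH scaled by (1 in)/d, so U_p = 39.50 × 1/1.496 = 26.4 cfs.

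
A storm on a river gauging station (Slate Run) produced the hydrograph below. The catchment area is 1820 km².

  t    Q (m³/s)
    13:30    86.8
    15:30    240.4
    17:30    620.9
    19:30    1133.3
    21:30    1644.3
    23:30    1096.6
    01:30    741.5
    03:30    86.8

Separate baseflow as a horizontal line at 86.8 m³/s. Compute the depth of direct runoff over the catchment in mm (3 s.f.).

Direct runoff: 0.0, 153.6, 534.1, 1046.5, 1557.5, 1009.8, 654.7, 0.0 m³/s; ΣQ_DR = 4956 m³/s.
V = ΣQ_DR · Δt = 4956 × 7200 s = 3.568 × 10^7 m³.
Over A = 1820 km², depth = V / A = 19.6 mm.

d ≈ 19.6 mm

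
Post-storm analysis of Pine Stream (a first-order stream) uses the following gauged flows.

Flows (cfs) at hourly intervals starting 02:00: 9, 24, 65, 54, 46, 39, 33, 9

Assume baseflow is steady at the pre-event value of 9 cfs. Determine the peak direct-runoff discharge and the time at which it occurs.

Q_p = 56.0 cfs at t = 04:00

Subtracting baseflow gives direct-runoff ordinates: 0.0, 15.0, 56.0, 45.0, 37.0, 30.0, 24.0, 0.0 cfs.
The maximum is 56.0 cfs, occurring at the reading for t = 04:00.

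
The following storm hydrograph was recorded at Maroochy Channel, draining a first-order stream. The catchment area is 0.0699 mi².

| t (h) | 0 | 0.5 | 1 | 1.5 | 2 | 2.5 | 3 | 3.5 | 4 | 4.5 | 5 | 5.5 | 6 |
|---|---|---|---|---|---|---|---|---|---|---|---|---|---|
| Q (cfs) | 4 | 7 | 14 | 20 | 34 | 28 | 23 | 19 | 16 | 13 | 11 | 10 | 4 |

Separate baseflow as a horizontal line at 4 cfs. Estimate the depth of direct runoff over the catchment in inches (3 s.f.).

d ≈ 1.67 in

Direct runoff: 0.0, 3.0, 10.0, 16.0, 30.0, 24.0, 19.0, 15.0, 12.0, 9.0, 7.0, 6.0, 0.0 cfs; ΣQ_DR = 151.0 cfs.
V = ΣQ_DR · Δt = 151.0 × 1800 s = 2.718 × 10^5 ft³.
Over A = 0.0699 mi², depth = V / A = 1.67 in.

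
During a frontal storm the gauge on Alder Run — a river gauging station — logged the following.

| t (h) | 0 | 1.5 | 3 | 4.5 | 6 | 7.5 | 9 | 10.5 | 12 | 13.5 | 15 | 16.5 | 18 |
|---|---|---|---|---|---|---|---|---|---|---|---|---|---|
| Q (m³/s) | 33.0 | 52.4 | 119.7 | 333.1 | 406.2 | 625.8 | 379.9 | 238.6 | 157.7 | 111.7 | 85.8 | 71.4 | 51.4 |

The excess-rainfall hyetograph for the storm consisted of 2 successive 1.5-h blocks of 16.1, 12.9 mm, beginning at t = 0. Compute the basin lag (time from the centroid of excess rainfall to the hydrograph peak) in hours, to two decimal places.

Centroid of excess rainfall: t_c = Σ P_i·t̄_i / ΣP_i = 1.4172 h (block centres at 0.75, 2.25 h).
Hydrograph peak occurs at t = 7.5 h, so basin lag t_L = 7.5 − 1.4172 = 6.08 h.

t_L ≈ 6.08 h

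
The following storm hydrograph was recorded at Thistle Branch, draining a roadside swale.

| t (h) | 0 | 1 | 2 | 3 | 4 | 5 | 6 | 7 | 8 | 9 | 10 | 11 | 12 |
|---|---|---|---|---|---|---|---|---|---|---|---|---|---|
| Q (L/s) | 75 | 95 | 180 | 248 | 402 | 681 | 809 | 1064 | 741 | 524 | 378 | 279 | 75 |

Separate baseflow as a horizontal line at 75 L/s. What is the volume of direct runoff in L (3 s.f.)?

V ≈ 1.65 × 10^7 L

Direct-runoff ordinates (Q − Q_b): 0.0, 20.0, 105.0, 173.0, 327.0, 606.0, 734.0, 989.0, 666.0, 449.0, 303.0, 204.0, 0.0 L/s.
ΣQ_DR = 4576 L/s.
With Δt = 1 h = 3600 s, V = ΣQ_DR · Δt = 4576 × 3600 = 1.65 × 10^7 L.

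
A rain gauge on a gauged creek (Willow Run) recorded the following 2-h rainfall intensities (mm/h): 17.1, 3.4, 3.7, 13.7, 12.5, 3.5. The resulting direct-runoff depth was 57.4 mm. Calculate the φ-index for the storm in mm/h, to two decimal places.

Only the 3 blocks with intensity above φ contribute runoff: 17.1, 13.7, 12.5 mm/h.
Σ(I−φ)·Δt = d  ⇒  (17.1+13.7+12.5 − 3φ)·2 = 57.4
φ = (43.30 − 57.4/2) / 3 = 4.87 mm/h.

φ ≈ 4.87 mm/h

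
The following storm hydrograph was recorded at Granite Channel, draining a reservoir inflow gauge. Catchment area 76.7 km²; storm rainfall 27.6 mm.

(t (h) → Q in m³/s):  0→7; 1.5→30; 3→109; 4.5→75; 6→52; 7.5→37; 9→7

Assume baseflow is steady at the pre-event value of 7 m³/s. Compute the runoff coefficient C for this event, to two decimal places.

ΣQ_DR = 268.0 m³/s; V = ΣQ_DR·Δt = 1.447 × 10^6 m³.
Runoff depth d = V / A = 18.87 mm.
C = d / P = 18.87 / 27.6 = 0.68.

C ≈ 0.68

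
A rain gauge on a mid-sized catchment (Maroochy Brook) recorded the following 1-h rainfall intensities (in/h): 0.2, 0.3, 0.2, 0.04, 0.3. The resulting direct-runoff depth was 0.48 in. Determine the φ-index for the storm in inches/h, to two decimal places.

φ ≈ 0.13 in/h

Only the 4 blocks with intensity above φ contribute runoff: 0.2, 0.3, 0.2, 0.3 in/h.
Σ(I−φ)·Δt = d  ⇒  (0.2+0.3+0.2+0.3 − 4φ)·1 = 0.48
φ = (1.000 − 0.48/1) / 4 = 0.13 in/h.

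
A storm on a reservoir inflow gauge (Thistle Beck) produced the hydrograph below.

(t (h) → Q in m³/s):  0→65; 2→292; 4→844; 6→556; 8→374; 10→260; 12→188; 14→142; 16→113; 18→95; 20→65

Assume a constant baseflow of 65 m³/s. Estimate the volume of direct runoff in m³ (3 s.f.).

V ≈ 1.64 × 10^7 m³

Direct-runoff ordinates (Q − Q_b): 0.0, 227.0, 779.0, 491.0, 309.0, 195.0, 123.0, 77.0, 48.0, 30.0, 0.0 m³/s.
ΣQ_DR = 2279 m³/s.
With Δt = 2 h = 7200 s, V = ΣQ_DR · Δt = 2279 × 7200 = 1.64 × 10^7 m³.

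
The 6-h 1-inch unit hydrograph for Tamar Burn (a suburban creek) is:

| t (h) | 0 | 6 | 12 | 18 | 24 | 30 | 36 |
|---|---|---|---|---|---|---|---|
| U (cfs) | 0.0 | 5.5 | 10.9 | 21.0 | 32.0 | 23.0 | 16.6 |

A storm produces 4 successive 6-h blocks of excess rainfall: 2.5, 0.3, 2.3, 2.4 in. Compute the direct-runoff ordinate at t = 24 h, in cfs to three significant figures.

By discrete convolution, Q_j = Σ (P_i / 1 in) · U_{j−i}.
At t = 24 h (j=4): Q = (2.5/1)·32.0 + (0.3/1)·21.0 + (2.3/1)·10.9 + (2.4/1)·5.5 = 125 cfs.

Q ≈ 125 cfs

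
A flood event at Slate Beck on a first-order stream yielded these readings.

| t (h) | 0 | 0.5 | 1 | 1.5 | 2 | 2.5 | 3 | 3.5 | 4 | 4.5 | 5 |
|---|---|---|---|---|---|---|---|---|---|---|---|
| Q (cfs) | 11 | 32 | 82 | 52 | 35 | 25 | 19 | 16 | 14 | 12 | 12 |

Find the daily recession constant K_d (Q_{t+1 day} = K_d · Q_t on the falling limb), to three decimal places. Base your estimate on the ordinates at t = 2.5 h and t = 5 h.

K_d ≈ 0.001

Between t = 2.5 h and t = 5 h the flow falls from 25 to 12 cfs over 5×0.5 h = 2.5 h.
Per-interval ratio K = (12/25)^(1/5) = 0.8635; K_d = K^(24/0.5) = 0.001.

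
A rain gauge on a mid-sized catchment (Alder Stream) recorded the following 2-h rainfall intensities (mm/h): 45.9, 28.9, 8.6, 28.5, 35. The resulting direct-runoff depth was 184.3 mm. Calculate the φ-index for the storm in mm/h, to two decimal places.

Only the 4 blocks with intensity above φ contribute runoff: 45.9, 28.9, 28.5, 35 mm/h.
Σ(I−φ)·Δt = d  ⇒  (45.9+28.9+28.5+35 − 4φ)·2 = 184.3
φ = (138.3 − 184.3/2) / 4 = 11.54 mm/h.

φ ≈ 11.54 mm/h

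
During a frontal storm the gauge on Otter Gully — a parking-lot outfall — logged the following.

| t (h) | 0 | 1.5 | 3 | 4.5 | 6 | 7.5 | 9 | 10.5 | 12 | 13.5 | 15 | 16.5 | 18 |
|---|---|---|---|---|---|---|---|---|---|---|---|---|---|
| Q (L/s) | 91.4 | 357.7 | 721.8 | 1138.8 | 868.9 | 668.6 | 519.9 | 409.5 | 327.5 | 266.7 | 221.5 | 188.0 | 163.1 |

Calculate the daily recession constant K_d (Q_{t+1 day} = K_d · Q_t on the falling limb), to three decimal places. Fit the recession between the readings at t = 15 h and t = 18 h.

Between t = 15 h and t = 18 h the flow falls from 221.5 to 163.1 L/s over 2×1.5 h = 3 h.
Per-interval ratio K = (163.1/221.5)^(1/2) = 0.8581; K_d = K^(24/1.5) = 0.086.

K_d ≈ 0.086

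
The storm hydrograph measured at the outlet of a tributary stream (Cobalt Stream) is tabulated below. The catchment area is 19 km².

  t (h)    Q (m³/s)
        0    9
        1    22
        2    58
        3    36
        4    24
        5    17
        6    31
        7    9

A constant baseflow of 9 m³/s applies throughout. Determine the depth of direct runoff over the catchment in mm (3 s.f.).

Direct runoff: 0.0, 13.0, 49.0, 27.0, 15.0, 8.0, 22.0, 0.0 m³/s; ΣQ_DR = 134.0 m³/s.
V = ΣQ_DR · Δt = 134.0 × 3600 s = 4.824 × 10^5 m³.
Over A = 19 km², depth = V / A = 25.4 mm.

d ≈ 25.4 mm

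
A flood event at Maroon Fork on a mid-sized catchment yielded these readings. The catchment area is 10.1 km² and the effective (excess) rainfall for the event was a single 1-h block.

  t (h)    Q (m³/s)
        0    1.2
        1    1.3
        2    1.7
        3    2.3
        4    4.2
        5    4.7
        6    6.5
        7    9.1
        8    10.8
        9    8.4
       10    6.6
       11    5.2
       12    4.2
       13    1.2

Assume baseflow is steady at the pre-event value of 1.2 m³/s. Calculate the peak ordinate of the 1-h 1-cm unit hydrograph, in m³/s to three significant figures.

Direct runoff: 0.0, 0.1, 0.5, 1.1, 3.0, 3.5, 5.3, 7.9, 9.6, 7.2, 5.4, 4.0, 3.0, 0.0 m³/s; ΣQ_DR = 50.60 m³/s, peak = 9.6 m³/s.
Runoff depth d = ΣQ_DR·Δt / A = 50.60 × 3600 / (10.1 km²) = 18.04 mm.
The 1-cm UH is the DRH scaled by (10 mm)/d, so U_p = 9.6 × 10/18.04 = 5.32 m³/s.

U_p ≈ 5.32 m³/s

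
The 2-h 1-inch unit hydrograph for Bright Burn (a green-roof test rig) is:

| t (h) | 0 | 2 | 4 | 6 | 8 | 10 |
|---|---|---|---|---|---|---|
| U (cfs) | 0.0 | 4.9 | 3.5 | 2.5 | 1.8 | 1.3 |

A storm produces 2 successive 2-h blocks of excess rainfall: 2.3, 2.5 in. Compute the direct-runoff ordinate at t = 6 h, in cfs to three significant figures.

By discrete convolution, Q_j = Σ (P_i / 1 in) · U_{j−i}.
At t = 6 h (j=3): Q = (2.3/1)·2.5 + (2.5/1)·3.5 = 14.5 cfs.

Q ≈ 14.5 cfs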